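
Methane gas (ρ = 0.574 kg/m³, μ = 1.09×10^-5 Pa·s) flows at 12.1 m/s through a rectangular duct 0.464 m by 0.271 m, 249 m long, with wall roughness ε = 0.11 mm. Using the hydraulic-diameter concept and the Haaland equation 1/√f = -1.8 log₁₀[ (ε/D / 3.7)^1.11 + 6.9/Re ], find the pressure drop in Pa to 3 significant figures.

Hydraulic diameter D_h = 4A/P = 4·(0.464·0.271)/(2·(0.464+0.271)) = 0.503/1.47 = 0.3422 m.
Re = ρVD_h/μ = 0.574·12.1·0.3422/1.09e-05 = 2.18e+05.
ε/D_h = 0.00011/0.3422 = 0.000321; Haaland gives 1/√f = -1.8 log₁₀[3.11e-05+3.16e-05] = 7.565, so f = 0.01747.
ΔP = f(L/D_h)(ρV²/2) = 0.01747·249/0.3422·42.02 = 534.4 Pa.

ΔP ≈ 534 Pa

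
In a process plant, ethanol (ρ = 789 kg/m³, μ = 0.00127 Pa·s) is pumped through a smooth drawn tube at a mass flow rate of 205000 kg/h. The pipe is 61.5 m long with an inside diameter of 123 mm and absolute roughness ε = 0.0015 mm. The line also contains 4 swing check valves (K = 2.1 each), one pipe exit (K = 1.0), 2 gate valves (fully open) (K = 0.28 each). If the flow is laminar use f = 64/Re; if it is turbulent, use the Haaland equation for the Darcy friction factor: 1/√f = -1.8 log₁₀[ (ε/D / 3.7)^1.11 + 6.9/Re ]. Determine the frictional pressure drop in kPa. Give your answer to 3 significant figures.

ΔP ≈ 242 kPa

ṁ = 205000 kg/h = 205000/3600 = 56.94 kg/s.
A = πD²/4 = π(0.123)²/4 = 0.01188 m²; mean velocity V = ṁ/(ρA) = 56.94/(789 · 0.01188) = 6.074 m/s.
Reynolds number Re = ρVD/μ = 789 · 6.074 · 0.123 / 0.00127 = 4.641e+05.
Re > 4000 → turbulent. Relative roughness ε/D = 1.5e-06/0.123 = 1.22e-05. Haaland: 1/√f = -1.8 log₁₀[(1.22e-05/3.7)^1.11 + 6.9/4.641e+05] = -1.8 log₁₀[8.22e-07 + 1.49e-05] = 8.648, so f = 0.01337.
Total minor-loss coefficient ΣK = 4·2.1 + 1·1 + 2·0.28 = 9.96.
ΔP = [f·L/D + ΣK]·(ρV²/2) = [0.01337·61.5/0.123 + 9.96]·(789·6.074²/2) = [6.686 + 9.96]·1.455e+04 = 2.423e+05 Pa.
ΔP = 2.423e+05 Pa = 242 kPa.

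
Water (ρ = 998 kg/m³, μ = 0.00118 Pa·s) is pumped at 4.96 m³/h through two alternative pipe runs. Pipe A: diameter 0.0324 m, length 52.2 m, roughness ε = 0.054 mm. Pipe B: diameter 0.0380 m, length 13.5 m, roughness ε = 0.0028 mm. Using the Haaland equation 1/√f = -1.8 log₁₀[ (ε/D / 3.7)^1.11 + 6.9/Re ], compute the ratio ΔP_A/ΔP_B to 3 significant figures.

ΔP_A/ΔP_B ≈ 9.99

Pipe A: V = Q/A = 0.001378/0.0008245 = 1.671 m/s; Re = 4.579e+04; ε/D = 0.00167; Haaland → f = 0.02572; ΔP_A = f(L/D)(ρV²/2) = 5.775e+04 Pa.
Pipe B: V = Q/A = 0.001378/0.001134 = 1.215 m/s; Re = 3.904e+04; ε/D = 7.37e-05; Haaland → f = 0.02209; ΔP_B = f(L/D)(ρV²/2) = 5779 Pa.
ΔP_A/ΔP_B = 5.775e+04/5779 = 9.99.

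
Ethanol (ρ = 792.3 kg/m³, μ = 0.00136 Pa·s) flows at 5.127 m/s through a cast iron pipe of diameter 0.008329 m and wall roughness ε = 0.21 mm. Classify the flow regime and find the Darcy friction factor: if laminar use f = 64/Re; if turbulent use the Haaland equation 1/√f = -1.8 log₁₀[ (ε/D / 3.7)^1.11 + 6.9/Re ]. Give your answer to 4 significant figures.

Re = ρVD/μ = 792.3·5.127·0.008329/0.00136 = 2.488e+04.
Re > 4000 → turbulent. ε/D = 0.00021/0.008329 = 0.0252; Haaland: 1/√f = -1.8 log₁₀[0.00394 + 0.000277] = 4.276, so f = 0.0547.

f ≈ 0.05470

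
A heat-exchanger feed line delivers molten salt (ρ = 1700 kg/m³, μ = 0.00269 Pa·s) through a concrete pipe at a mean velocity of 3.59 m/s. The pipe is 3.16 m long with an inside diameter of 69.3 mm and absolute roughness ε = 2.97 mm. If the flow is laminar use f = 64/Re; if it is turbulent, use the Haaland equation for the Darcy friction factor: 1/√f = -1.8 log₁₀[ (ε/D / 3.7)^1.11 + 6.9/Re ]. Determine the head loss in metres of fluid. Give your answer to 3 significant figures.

h_f ≈ 2.01 m

Reynolds number Re = ρVD/μ = 1700 · 3.59 · 0.0693 / 0.00269 = 1.572e+05.
Re > 4000 → turbulent. Relative roughness ε/D = 0.00297/0.0693 = 0.0429. Haaland: 1/√f = -1.8 log₁₀[(0.0429/3.7)^1.11 + 6.9/1.572e+05] = -1.8 log₁₀[0.00709 + 4.39e-05] = 3.864, so f = 0.06699.
Darcy-Weisbach: ΔP = f(L/D)(ρV²/2) = 0.06699·(3.16/0.0693)·(1700·3.59²/2) = 0.06699·45.6·1.095e+04 = 3.346e+04 Pa.
Head loss h_f = ΔP/(ρg) = 3.346e+04/(1700·9.81) = 2.01 m.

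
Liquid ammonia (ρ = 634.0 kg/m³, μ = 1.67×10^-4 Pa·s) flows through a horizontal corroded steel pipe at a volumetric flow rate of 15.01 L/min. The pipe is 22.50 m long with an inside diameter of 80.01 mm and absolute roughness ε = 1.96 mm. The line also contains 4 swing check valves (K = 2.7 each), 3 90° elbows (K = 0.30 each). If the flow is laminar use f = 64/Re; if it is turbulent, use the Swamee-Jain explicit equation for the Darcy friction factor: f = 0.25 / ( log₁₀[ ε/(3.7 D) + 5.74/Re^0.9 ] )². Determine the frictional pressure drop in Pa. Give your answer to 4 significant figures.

ΔP ≈ 21.48 Pa

Q = 15.01 L/min = 15.01/60000 = 0.0002502 m³/s.
Cross-sectional area A = πD²/4 = π(0.08001)²/4 = 0.005028 m²; mean velocity V = Q/A = 0.0002502/0.005028 = 0.04976 m/s.
Reynolds number Re = ρVD/μ = 634 · 0.04976 · 0.08001 / 0.000167 = 1.511e+04.
Re > 4000 → turbulent. Relative roughness ε/D = 0.00196/0.08001 = 0.0245. Swamee-Jain: f = 0.25/(log₁₀[0.0245/3.7 + 5.74/1.511e+04^0.9])² = 0.25/(log₁₀[0.00662 + 0.000994])² = 0.25/(-2.118)² = 0.05571.
Total minor-loss coefficient ΣK = 4·2.7 + 3·0.3 = 11.7.
ΔP = [f·L/D + ΣK]·(ρV²/2) = [0.05571·22.5/0.08001 + 11.7]·(634·0.04976²/2) = [15.67 + 11.7]·0.7848 = 21.48 Pa.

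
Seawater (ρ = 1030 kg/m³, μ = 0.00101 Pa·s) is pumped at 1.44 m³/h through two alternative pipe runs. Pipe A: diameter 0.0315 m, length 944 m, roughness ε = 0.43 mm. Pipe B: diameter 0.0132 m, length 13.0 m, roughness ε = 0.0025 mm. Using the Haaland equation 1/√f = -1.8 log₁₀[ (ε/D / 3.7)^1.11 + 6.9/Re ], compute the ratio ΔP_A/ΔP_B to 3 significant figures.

ΔP_A/ΔP_B ≈ 1.89

Pipe A: V = Q/A = 0.0004/0.0007793 = 0.5133 m/s; Re = 1.649e+04; ε/D = 0.0137; Haaland → f = 0.04504; ΔP_A = f(L/D)(ρV²/2) = 1.831e+05 Pa.
Pipe B: V = Q/A = 0.0004/0.0001368 = 2.923 m/s; Re = 3.935e+04; ε/D = 0.000189; Haaland → f = 0.02236; ΔP_B = f(L/D)(ρV²/2) = 9.689e+04 Pa.
ΔP_A/ΔP_B = 1.831e+05/9.689e+04 = 1.89.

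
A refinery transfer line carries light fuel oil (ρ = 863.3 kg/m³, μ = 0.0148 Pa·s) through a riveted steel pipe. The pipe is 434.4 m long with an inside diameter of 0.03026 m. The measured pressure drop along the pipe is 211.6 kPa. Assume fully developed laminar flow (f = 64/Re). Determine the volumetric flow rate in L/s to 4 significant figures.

Q ≈ 0.6773 L/s

For laminar flow, f = 64/Re with Re = ρVD/μ, so Darcy-Weisbach reduces to ΔP = 32μLV/D². Solving for V: V = ΔP·D²/(32μL) = 2.116e+05·(0.03026)²/(32·0.0148·434.4) = 0.9418 m/s.
Check: Re = ρVD/μ = 863.3·0.9418·0.03026/0.0148 = 1662 < 2300, so the laminar assumption holds.
Q = V·A = 0.9418·(π/4·0.03026²) = 0.0006773 m³/s = 0.6773 L/s.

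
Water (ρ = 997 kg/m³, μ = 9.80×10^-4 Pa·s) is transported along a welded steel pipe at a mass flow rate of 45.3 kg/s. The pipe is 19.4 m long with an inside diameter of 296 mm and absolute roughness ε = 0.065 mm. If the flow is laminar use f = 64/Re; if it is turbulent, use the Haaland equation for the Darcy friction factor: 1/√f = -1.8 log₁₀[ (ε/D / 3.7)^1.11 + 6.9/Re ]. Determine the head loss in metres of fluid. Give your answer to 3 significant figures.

h_f ≈ 0.0248 m

A = πD²/4 = π(0.296)²/4 = 0.06881 m²; mean velocity V = ṁ/(ρA) = 45.3/(997 · 0.06881) = 0.6603 m/s.
Reynolds number Re = ρVD/μ = 997 · 0.6603 · 0.296 / 0.00098 = 1.988e+05.
Re > 4000 → turbulent. Relative roughness ε/D = 6.5e-05/0.296 = 0.00022. Haaland: 1/√f = -1.8 log₁₀[(0.00022/3.7)^1.11 + 6.9/1.988e+05] = -1.8 log₁₀[2.03e-05 + 3.47e-05] = 7.667, so f = 0.01701.
Darcy-Weisbach: ΔP = f(L/D)(ρV²/2) = 0.01701·(19.4/0.296)·(997·0.6603²/2) = 0.01701·65.54·217.3 = 242.3 Pa.
Head loss h_f = ΔP/(ρg) = 242.3/(997·9.81) = 0.0248 m.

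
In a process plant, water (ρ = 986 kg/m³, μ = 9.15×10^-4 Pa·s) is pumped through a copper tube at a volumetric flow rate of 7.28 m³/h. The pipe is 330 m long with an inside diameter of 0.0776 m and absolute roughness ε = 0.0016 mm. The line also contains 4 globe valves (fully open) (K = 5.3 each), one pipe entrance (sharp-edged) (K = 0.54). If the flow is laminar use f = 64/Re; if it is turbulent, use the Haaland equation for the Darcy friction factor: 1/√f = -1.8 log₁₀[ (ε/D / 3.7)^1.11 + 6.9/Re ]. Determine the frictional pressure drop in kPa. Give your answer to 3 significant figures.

ΔP ≈ 10.5 kPa

Q = 7.28 m³/h = 7.28/3600 = 0.002022 m³/s.
Cross-sectional area A = πD²/4 = π(0.0776)²/4 = 0.004729 m²; mean velocity V = Q/A = 0.002022/0.004729 = 0.4276 m/s.
Reynolds number Re = ρVD/μ = 986 · 0.4276 · 0.0776 / 0.000915 = 3.575e+04.
Re > 4000 → turbulent. Relative roughness ε/D = 1.6e-06/0.0776 = 2.06e-05. Haaland: 1/√f = -1.8 log₁₀[(2.06e-05/3.7)^1.11 + 6.9/3.575e+04] = -1.8 log₁₀[1.47e-06 + 0.000193] = 6.68, so f = 0.02241.
Total minor-loss coefficient ΣK = 4·5.3 + 1·0.54 = 21.7.
ΔP = [f·L/D + ΣK]·(ρV²/2) = [0.02241·330/0.0776 + 21.7]·(986·0.4276²/2) = [95.3 + 21.7]·90.13 = 1.055e+04 Pa.
ΔP = 1.055e+04 Pa = 10.5 kPa.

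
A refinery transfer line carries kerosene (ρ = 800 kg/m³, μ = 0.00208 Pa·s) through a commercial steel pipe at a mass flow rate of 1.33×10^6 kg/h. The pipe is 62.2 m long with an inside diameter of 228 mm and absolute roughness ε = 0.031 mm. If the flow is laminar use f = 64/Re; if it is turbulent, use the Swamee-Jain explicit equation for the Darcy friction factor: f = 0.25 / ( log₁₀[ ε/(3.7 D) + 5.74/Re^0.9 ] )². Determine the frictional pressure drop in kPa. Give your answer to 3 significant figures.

ΔP ≈ 196 kPa

ṁ = 1.33×10^6 kg/h = 1.33×10^6/3600 = 369.4 kg/s.
A = πD²/4 = π(0.228)²/4 = 0.04083 m²; mean velocity V = ṁ/(ρA) = 369.4/(800 · 0.04083) = 11.31 m/s.
Reynolds number Re = ρVD/μ = 800 · 11.31 · 0.228 / 0.00208 = 9.919e+05.
Re > 4000 → turbulent. Relative roughness ε/D = 3.1e-05/0.228 = 0.000136. Swamee-Jain: f = 0.25/(log₁₀[0.000136/3.7 + 5.74/9.919e+05^0.9])² = 0.25/(log₁₀[3.67e-05 + 2.3e-05])² = 0.25/(-4.224)² = 0.01401.
Darcy-Weisbach: ΔP = f(L/D)(ρV²/2) = 0.01401·(62.2/0.228)·(800·11.31²/2) = 0.01401·272.8·5.118e+04 = 1.957e+05 Pa.
ΔP = 1.957e+05 Pa = 196 kPa.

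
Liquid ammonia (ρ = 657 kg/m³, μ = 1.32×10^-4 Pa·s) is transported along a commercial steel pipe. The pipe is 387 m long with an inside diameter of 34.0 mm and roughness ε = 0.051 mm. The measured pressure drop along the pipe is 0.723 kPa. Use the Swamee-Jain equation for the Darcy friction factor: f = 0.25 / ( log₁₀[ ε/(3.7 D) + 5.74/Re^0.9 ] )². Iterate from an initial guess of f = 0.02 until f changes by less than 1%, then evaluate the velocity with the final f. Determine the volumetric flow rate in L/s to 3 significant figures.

Rearranging Darcy-Weisbach: V = √(2·ΔP·D/(f·L·ρ)). With ε/D = 5.1e-05/0.034 = 0.0015, iterate starting from f = 0.02:
  f = 0.02 → V = √(2·723·0.034/(0.02·387·657)) = 0.09833 m/s; Re = ρVD/μ = 1.664e+04; f → 0.03013
  f = 0.03013 → V = 0.08011 m/s; Re = 1.356e+04; f → 0.03136
  f = 0.03136 → V = 0.07852 m/s; Re = 1.329e+04; f → 0.03149
Converged (Δf/f < 1%). With the final f = 0.03149: V = √(2·723·0.034/(0.03149·387·657)) = 0.07836 m/s.
Q = V·A = 0.07836·(π/4·0.034²) = 7.115e-05 m³/s = 0.0711 L/s.

Q ≈ 0.0711 L/s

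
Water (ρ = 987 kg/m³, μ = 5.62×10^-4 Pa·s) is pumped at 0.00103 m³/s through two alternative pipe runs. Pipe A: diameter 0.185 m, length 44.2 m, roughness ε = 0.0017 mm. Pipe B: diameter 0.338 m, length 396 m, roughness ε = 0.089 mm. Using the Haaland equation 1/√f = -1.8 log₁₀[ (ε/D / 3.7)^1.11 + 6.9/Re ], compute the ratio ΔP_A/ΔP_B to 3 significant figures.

ΔP_A/ΔP_B ≈ 1.91

Pipe A: V = Q/A = 0.00103/0.02688 = 0.03832 m/s; Re = 1.245e+04; ε/D = 9.19e-06; Haaland → f = 0.02912; ΔP_A = f(L/D)(ρV²/2) = 5.041 Pa.
Pipe B: V = Q/A = 0.00103/0.08973 = 0.01148 m/s; Re = 6814; ε/D = 0.000263; Haaland → f = 0.03466; ΔP_B = f(L/D)(ρV²/2) = 2.641 Pa.
ΔP_A/ΔP_B = 5.041/2.641 = 1.91.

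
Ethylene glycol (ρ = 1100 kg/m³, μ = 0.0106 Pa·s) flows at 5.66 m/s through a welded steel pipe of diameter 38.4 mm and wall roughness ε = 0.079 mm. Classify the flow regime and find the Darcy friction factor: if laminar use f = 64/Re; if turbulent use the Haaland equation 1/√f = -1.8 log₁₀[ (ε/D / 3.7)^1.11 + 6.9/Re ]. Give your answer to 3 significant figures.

f ≈ 0.0290

Re = ρVD/μ = 1100·5.66·0.0384/0.0106 = 2.255e+04.
Re > 4000 → turbulent. ε/D = 7.9e-05/0.0384 = 0.00206; Haaland: 1/√f = -1.8 log₁₀[0.000244 + 0.000306] = 5.868, so f = 0.02904.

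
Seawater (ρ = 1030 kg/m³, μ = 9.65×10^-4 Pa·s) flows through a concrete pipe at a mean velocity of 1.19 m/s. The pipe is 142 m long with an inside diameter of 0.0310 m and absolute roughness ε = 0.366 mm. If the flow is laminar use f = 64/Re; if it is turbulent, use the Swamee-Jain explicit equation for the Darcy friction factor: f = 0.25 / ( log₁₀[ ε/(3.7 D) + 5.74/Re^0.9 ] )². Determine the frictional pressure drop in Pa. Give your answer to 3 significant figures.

ΔP ≈ 140000 Pa

Reynolds number Re = ρVD/μ = 1030 · 1.19 · 0.031 / 0.000965 = 3.937e+04.
Re > 4000 → turbulent. Relative roughness ε/D = 0.000366/0.031 = 0.0118. Swamee-Jain: f = 0.25/(log₁₀[0.0118/3.7 + 5.74/3.937e+04^0.9])² = 0.25/(log₁₀[0.00319 + 0.00042])² = 0.25/(-2.442)² = 0.04191.
Darcy-Weisbach: ΔP = f(L/D)(ρV²/2) = 0.04191·(142/0.031)·(1030·1.19²/2) = 0.04191·4581·729.3 = 1.4e+05 Pa.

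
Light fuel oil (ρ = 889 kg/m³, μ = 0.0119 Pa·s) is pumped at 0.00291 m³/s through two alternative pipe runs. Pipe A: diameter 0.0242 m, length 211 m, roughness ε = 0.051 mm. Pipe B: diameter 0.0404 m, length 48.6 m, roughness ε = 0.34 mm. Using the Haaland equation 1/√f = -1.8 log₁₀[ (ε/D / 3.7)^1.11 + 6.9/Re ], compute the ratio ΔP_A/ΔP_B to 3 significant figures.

ΔP_A/ΔP_B ≈ 42.4

Pipe A: V = Q/A = 0.00291/0.00046 = 6.327 m/s; Re = 1.144e+04; ε/D = 0.00211; Haaland → f = 0.03278; ΔP_A = f(L/D)(ρV²/2) = 5.084e+06 Pa.
Pipe B: V = Q/A = 0.00291/0.001282 = 2.27 m/s; Re = 6851; ε/D = 0.00842; Haaland → f = 0.04352; ΔP_B = f(L/D)(ρV²/2) = 1.199e+05 Pa.
ΔP_A/ΔP_B = 5.084e+06/1.199e+05 = 42.4.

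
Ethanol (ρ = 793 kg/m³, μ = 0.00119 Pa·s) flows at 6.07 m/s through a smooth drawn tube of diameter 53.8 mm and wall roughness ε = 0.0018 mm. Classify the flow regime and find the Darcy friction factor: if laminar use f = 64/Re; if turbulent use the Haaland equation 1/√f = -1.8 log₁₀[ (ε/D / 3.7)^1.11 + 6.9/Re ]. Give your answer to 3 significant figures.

f ≈ 0.0155

Re = ρVD/μ = 793·6.07·0.0538/0.00119 = 2.176e+05.
Re > 4000 → turbulent. ε/D = 1.8e-06/0.0538 = 3.35e-05; Haaland: 1/√f = -1.8 log₁₀[2.52e-06 + 3.17e-05] = 8.038, so f = 0.01548.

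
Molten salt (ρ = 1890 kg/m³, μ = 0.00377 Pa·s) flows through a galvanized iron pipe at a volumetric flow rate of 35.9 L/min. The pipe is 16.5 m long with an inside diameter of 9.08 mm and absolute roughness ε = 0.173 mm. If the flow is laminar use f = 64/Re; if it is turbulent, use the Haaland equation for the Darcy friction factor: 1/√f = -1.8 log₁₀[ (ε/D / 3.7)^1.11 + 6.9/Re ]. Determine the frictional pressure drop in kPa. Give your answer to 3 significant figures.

Q = 35.9 L/min = 35.9/60000 = 0.0005983 m³/s.
Cross-sectional area A = πD²/4 = π(0.00908)²/4 = 6.475e-05 m²; mean velocity V = Q/A = 0.0005983/6.475e-05 = 9.24 m/s.
Reynolds number Re = ρVD/μ = 1890 · 9.24 · 0.00908 / 0.00377 = 4.206e+04.
Re > 4000 → turbulent. Relative roughness ε/D = 0.000173/0.00908 = 0.0191. Haaland: 1/√f = -1.8 log₁₀[(0.0191/3.7)^1.11 + 6.9/4.206e+04] = -1.8 log₁₀[0.00288 + 0.000164] = 4.529, so f = 0.04876.
Darcy-Weisbach: ΔP = f(L/D)(ρV²/2) = 0.04876·(16.5/0.00908)·(1890·9.24²/2) = 0.04876·1817·8.069e+04 = 7.149e+06 Pa.
ΔP = 7.149e+06 Pa = 7150 kPa.

ΔP ≈ 7150 kPa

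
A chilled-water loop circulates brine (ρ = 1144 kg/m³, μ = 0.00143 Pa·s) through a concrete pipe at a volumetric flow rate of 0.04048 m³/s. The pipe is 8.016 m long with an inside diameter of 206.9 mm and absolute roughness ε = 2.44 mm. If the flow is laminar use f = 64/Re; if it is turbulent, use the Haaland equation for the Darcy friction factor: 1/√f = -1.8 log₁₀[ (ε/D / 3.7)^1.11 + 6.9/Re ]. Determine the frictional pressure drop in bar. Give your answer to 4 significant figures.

ΔP ≈ 0.01299 bar

Cross-sectional area A = πD²/4 = π(0.2069)²/4 = 0.03362 m²; mean velocity V = Q/A = 0.04048/0.03362 = 1.204 m/s.
Reynolds number Re = ρVD/μ = 1144 · 1.204 · 0.2069 / 0.00143 = 1.993e+05.
Re > 4000 → turbulent. Relative roughness ε/D = 0.00244/0.2069 = 0.0118. Haaland: 1/√f = -1.8 log₁₀[(0.0118/3.7)^1.11 + 6.9/1.993e+05] = -1.8 log₁₀[0.00169 + 3.46e-05] = 4.972, so f = 0.04045.
Darcy-Weisbach: ΔP = f(L/D)(ρV²/2) = 0.04045·(8.016/0.2069)·(1144·1.204²/2) = 0.04045·38.74·829.2 = 1299 Pa.
ΔP = 1299 Pa = 0.01299 bar.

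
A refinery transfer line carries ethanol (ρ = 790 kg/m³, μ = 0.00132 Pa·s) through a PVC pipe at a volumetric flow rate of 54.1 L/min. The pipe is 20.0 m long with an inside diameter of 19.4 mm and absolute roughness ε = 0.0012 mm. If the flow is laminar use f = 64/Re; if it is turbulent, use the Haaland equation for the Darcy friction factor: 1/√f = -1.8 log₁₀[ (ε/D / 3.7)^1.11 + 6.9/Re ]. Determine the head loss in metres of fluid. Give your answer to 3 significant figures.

Q = 54.1 L/min = 54.1/60000 = 0.0009017 m³/s.
Cross-sectional area A = πD²/4 = π(0.0194)²/4 = 0.0002956 m²; mean velocity V = Q/A = 0.0009017/0.0002956 = 3.05 m/s.
Reynolds number Re = ρVD/μ = 790 · 3.05 · 0.0194 / 0.00132 = 3.542e+04.
Re > 4000 → turbulent. Relative roughness ε/D = 1.2e-06/0.0194 = 6.19e-05. Haaland: 1/√f = -1.8 log₁₀[(6.19e-05/3.7)^1.11 + 6.9/3.542e+04] = -1.8 log₁₀[4.99e-06 + 0.000195] = 6.659, so f = 0.02255.
Darcy-Weisbach: ΔP = f(L/D)(ρV²/2) = 0.02255·(20/0.0194)·(790·3.05²/2) = 0.02255·1031·3675 = 8.545e+04 Pa.
Head loss h_f = ΔP/(ρg) = 8.545e+04/(790·9.81) = 11.0 m.

h_f ≈ 11.0 m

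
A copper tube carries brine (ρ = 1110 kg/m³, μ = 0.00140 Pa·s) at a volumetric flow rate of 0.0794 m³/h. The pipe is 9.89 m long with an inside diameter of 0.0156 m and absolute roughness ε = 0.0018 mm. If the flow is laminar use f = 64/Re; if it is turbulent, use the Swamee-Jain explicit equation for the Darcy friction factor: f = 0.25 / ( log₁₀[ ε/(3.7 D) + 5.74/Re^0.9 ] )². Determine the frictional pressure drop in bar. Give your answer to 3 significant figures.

ΔP ≈ 0.00210 bar

Q = 0.0794 m³/h = 0.0794/3600 = 2.206e-05 m³/s.
Cross-sectional area A = πD²/4 = π(0.0156)²/4 = 0.0001911 m²; mean velocity V = Q/A = 2.206e-05/0.0001911 = 0.1154 m/s.
Reynolds number Re = ρVD/μ = 1110 · 0.1154 · 0.0156 / 0.0014 = 1427.
Re < 2300 → laminar flow, so f = 64/Re = 64/1427 = 0.04484 (the turbulent correlation is not needed).
Darcy-Weisbach: ΔP = f(L/D)(ρV²/2) = 0.04484·(9.89/0.0156)·(1110·0.1154²/2) = 0.04484·634·7.39 = 210.1 Pa.
ΔP = 210.1 Pa = 0.00210 bar.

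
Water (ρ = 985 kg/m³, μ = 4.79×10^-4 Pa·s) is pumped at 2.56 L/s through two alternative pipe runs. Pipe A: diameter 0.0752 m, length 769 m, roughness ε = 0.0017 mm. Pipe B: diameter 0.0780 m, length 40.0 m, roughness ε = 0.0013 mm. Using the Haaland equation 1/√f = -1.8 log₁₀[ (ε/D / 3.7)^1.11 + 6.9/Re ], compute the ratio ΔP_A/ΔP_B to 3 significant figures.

Pipe A: V = Q/A = 0.00256/0.004441 = 0.5764 m/s; Re = 8.913e+04; ε/D = 2.26e-05; Haaland → f = 0.01834; ΔP_A = f(L/D)(ρV²/2) = 3.069e+04 Pa.
Pipe B: V = Q/A = 0.00256/0.004778 = 0.5357 m/s; Re = 8.593e+04; ε/D = 1.67e-05; Haaland → f = 0.01846; ΔP_B = f(L/D)(ρV²/2) = 1338 Pa.
ΔP_A/ΔP_B = 3.069e+04/1338 = 22.9.

ΔP_A/ΔP_B ≈ 22.9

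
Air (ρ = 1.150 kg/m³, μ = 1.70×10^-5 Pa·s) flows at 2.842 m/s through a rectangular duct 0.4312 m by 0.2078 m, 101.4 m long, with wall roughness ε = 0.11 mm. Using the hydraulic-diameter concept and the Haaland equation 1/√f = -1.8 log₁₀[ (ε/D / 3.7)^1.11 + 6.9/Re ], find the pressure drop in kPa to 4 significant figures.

ΔP ≈ 0.03631 kPa

Hydraulic diameter D_h = 4A/P = 4·(0.4312·0.2078)/(2·(0.4312+0.2078)) = 0.3584/1.278 = 0.2804 m.
Re = ρVD_h/μ = 1.15·2.842·0.2804/1.7e-05 = 5.392e+04.
ε/D_h = 0.00011/0.2804 = 0.000392; Haaland gives 1/√f = -1.8 log₁₀[3.87e-05+0.000128] = 6.8, so f = 0.02162.
ΔP = f(L/D_h)(ρV²/2) = 0.02162·101.4/0.2804·4.644 = 36.31 Pa.
ΔP = 0.03631 kPa.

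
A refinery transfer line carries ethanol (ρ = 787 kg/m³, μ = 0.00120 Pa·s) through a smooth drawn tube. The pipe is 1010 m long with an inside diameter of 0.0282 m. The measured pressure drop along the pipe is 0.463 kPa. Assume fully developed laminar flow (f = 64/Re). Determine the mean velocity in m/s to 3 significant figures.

V ≈ 0.00949 m/s

For laminar flow, f = 64/Re with Re = ρVD/μ, so Darcy-Weisbach reduces to ΔP = 32μLV/D². Solving for V: V = ΔP·D²/(32μL) = 463·(0.0282)²/(32·0.0012·1010) = 0.009494 m/s.
Check: Re = ρVD/μ = 787·0.009494·0.0282/0.0012 = 175.6 < 2300, so the laminar assumption holds.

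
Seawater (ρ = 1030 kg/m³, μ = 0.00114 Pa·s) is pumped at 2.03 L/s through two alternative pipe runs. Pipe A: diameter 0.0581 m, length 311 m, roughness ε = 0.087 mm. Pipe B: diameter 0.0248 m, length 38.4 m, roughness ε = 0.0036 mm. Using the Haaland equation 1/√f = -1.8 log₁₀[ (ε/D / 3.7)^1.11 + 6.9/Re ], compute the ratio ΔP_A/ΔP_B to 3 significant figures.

Pipe A: V = Q/A = 0.00203/0.002651 = 0.7657 m/s; Re = 4.019e+04; ε/D = 0.0015; Haaland → f = 0.02571; ΔP_A = f(L/D)(ρV²/2) = 4.156e+04 Pa.
Pipe B: V = Q/A = 0.00203/0.0004831 = 4.202 m/s; Re = 9.416e+04; ε/D = 0.000145; Haaland → f = 0.01868; ΔP_B = f(L/D)(ρV²/2) = 2.631e+05 Pa.
ΔP_A/ΔP_B = 4.156e+04/2.631e+05 = 0.158.

ΔP_A/ΔP_B ≈ 0.158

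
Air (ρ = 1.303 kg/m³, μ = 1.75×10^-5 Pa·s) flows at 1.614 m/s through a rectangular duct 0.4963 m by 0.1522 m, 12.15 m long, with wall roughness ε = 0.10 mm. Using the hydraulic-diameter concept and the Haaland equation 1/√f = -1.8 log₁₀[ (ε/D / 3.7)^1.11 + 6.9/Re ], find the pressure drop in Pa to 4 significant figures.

ΔP ≈ 2.182 Pa

Hydraulic diameter D_h = 4A/P = 4·(0.4963·0.1522)/(2·(0.4963+0.1522)) = 0.3021/1.297 = 0.233 m.
Re = ρVD_h/μ = 1.303·1.614·0.233/1.75e-05 = 2.8e+04.
ε/D_h = 0.0001/0.233 = 0.000429; Haaland gives 1/√f = -1.8 log₁₀[4.28e-05+0.000246] = 6.37, so f = 0.02465.
ΔP = f(L/D_h)(ρV²/2) = 0.02465·12.15/0.233·1.697 = 2.182 Pa.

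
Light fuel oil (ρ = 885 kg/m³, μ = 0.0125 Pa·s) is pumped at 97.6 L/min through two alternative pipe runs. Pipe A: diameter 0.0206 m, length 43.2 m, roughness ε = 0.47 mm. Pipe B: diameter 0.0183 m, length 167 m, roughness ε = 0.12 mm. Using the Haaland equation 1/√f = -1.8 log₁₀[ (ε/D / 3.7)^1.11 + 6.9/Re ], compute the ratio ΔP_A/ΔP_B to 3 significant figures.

Pipe A: V = Q/A = 0.001627/0.0003333 = 4.881 m/s; Re = 7118; ε/D = 0.0228; Haaland → f = 0.05601; ΔP_A = f(L/D)(ρV²/2) = 1.238e+06 Pa.
Pipe B: V = Q/A = 0.001627/0.000263 = 6.185 m/s; Re = 8013; ε/D = 0.00656; Haaland → f = 0.04056; ΔP_B = f(L/D)(ρV²/2) = 6.265e+06 Pa.
ΔP_A/ΔP_B = 1.238e+06/6.265e+06 = 0.198.

ΔP_A/ΔP_B ≈ 0.198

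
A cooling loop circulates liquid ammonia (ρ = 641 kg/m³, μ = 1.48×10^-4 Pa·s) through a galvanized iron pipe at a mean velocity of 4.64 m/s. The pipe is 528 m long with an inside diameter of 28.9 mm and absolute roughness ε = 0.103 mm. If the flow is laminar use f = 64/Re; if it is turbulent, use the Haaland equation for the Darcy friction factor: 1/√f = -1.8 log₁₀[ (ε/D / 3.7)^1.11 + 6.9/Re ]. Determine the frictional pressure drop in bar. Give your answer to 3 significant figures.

Reynolds number Re = ρVD/μ = 641 · 4.64 · 0.0289 / 0.000148 = 5.808e+05.
Re > 4000 → turbulent. Relative roughness ε/D = 0.000103/0.0289 = 0.00356. Haaland: 1/√f = -1.8 log₁₀[(0.00356/3.7)^1.11 + 6.9/5.808e+05] = -1.8 log₁₀[0.000449 + 1.19e-05] = 6.006, so f = 0.02772.
Darcy-Weisbach: ΔP = f(L/D)(ρV²/2) = 0.02772·(528/0.0289)·(641·4.64²/2) = 0.02772·1.827e+04·6900 = 3.495e+06 Pa.
ΔP = 3.495e+06 Pa = 34.9 bar.

ΔP ≈ 34.9 bar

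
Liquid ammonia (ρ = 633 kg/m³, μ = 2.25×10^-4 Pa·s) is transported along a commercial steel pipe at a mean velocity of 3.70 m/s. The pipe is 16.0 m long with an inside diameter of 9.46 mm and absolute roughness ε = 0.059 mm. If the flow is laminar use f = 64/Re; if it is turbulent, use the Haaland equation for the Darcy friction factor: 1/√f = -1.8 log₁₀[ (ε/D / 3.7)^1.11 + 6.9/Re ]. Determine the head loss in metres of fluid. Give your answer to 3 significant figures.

Reynolds number Re = ρVD/μ = 633 · 3.7 · 0.00946 / 0.000225 = 9.847e+04.
Re > 4000 → turbulent. Relative roughness ε/D = 5.9e-05/0.00946 = 0.00624. Haaland: 1/√f = -1.8 log₁₀[(0.00624/3.7)^1.11 + 6.9/9.847e+04] = -1.8 log₁₀[0.000835 + 7.01e-05] = 5.478, so f = 0.03332.
Darcy-Weisbach: ΔP = f(L/D)(ρV²/2) = 0.03332·(16/0.00946)·(633·3.7²/2) = 0.03332·1691·4333 = 2.442e+05 Pa.
Head loss h_f = ΔP/(ρg) = 2.442e+05/(633·9.81) = 39.3 m.

h_f ≈ 39.3 m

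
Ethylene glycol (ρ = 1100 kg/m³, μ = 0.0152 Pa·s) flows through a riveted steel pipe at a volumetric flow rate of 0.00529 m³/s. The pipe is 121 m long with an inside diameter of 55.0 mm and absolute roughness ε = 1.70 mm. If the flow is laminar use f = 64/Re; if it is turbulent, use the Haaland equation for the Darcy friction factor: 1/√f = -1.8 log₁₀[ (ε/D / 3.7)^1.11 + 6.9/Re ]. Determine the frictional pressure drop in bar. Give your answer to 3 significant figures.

Cross-sectional area A = πD²/4 = π(0.055)²/4 = 0.002376 m²; mean velocity V = Q/A = 0.00529/0.002376 = 2.227 m/s.
Reynolds number Re = ρVD/μ = 1100 · 2.227 · 0.055 / 0.0152 = 8862.
Re > 4000 → turbulent. Relative roughness ε/D = 0.0017/0.055 = 0.0309. Haaland: 1/√f = -1.8 log₁₀[(0.0309/3.7)^1.11 + 6.9/8862] = -1.8 log₁₀[0.00494 + 0.000779] = 4.038, so f = 0.06134.
Darcy-Weisbach: ΔP = f(L/D)(ρV²/2) = 0.06134·(121/0.055)·(1100·2.227²/2) = 0.06134·2200·2727 = 3.68e+05 Pa.
ΔP = 3.68e+05 Pa = 3.68 bar.

ΔP ≈ 3.68 bar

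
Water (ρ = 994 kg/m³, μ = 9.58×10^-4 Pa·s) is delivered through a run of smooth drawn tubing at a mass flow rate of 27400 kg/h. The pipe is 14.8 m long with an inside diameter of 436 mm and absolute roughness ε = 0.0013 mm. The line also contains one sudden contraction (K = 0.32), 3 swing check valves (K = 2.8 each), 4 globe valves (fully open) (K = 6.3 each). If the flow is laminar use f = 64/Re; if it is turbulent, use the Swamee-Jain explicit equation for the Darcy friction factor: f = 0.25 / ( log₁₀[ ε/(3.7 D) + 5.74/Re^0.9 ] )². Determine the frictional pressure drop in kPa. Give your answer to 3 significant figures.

ΔP ≈ 0.0454 kPa

ṁ = 27400 kg/h = 27400/3600 = 7.611 kg/s.
A = πD²/4 = π(0.436)²/4 = 0.1493 m²; mean velocity V = ṁ/(ρA) = 7.611/(994 · 0.1493) = 0.05129 m/s.
Reynolds number Re = ρVD/μ = 994 · 0.05129 · 0.436 / 0.000958 = 2.32e+04.
Re > 4000 → turbulent. Relative roughness ε/D = 1.3e-06/0.436 = 2.98e-06. Swamee-Jain: f = 0.25/(log₁₀[2.98e-06/3.7 + 5.74/2.32e+04^0.9])² = 0.25/(log₁₀[8.06e-07 + 0.000676])² = 0.25/(-3.17)² = 0.02489.
Total minor-loss coefficient ΣK = 1·0.32 + 3·2.8 + 4·6.3 = 33.9.
ΔP = [f·L/D + ΣK]·(ρV²/2) = [0.02489·14.8/0.436 + 33.9]·(994·0.05129²/2) = [0.8447 + 33.9]·1.307 = 45.45 Pa.
ΔP = 45.45 Pa = 0.0454 kPa.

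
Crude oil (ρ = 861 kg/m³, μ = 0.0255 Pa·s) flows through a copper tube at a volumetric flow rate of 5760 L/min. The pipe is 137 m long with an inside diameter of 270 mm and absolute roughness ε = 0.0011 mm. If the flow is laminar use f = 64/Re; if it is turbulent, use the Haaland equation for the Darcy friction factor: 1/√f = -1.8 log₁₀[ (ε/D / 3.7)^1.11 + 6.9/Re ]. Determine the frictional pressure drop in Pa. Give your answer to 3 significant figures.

Q = 5760 L/min = 5760/60000 = 0.096 m³/s.
Cross-sectional area A = πD²/4 = π(0.27)²/4 = 0.05726 m²; mean velocity V = Q/A = 0.096/0.05726 = 1.677 m/s.
Reynolds number Re = ρVD/μ = 861 · 1.677 · 0.27 / 0.0255 = 1.529e+04.
Re > 4000 → turbulent. Relative roughness ε/D = 1.1e-06/0.27 = 4.07e-06. Haaland: 1/√f = -1.8 log₁₀[(4.07e-06/3.7)^1.11 + 6.9/1.529e+04] = -1.8 log₁₀[2.43e-07 + 0.000451] = 6.021, so f = 0.02758.
Darcy-Weisbach: ΔP = f(L/D)(ρV²/2) = 0.02758·(137/0.27)·(861·1.677²/2) = 0.02758·507.4·1210 = 1.694e+04 Pa.

ΔP ≈ 16900 Pa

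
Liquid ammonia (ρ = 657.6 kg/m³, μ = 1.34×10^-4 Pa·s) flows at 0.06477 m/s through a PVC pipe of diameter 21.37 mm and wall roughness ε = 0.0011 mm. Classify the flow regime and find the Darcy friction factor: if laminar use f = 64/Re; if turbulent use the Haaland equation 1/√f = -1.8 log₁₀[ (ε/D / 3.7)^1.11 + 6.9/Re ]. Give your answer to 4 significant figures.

Re = ρVD/μ = 657.6·0.06477·0.02137/0.000134 = 6793.
Re > 4000 → turbulent. ε/D = 1.1e-06/0.02137 = 5.15e-05; Haaland: 1/√f = -1.8 log₁₀[4.07e-06 + 0.00102] = 5.385, so f = 0.03449.

f ≈ 0.03449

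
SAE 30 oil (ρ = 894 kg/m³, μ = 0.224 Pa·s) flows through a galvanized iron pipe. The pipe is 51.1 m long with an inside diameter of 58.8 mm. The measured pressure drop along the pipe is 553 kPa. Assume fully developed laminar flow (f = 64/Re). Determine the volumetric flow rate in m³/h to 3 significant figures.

For laminar flow, f = 64/Re with Re = ρVD/μ, so Darcy-Weisbach reduces to ΔP = 32μLV/D². Solving for V: V = ΔP·D²/(32μL) = 5.53e+05·(0.0588)²/(32·0.224·51.1) = 5.22 m/s.
Check: Re = ρVD/μ = 894·5.22·0.0588/0.224 = 1225 < 2300, so the laminar assumption holds.
Q = V·A = 5.22·(π/4·0.0588²) = 0.01417 m³/s = 51.0 m³/h.

Q ≈ 51.0 m³/h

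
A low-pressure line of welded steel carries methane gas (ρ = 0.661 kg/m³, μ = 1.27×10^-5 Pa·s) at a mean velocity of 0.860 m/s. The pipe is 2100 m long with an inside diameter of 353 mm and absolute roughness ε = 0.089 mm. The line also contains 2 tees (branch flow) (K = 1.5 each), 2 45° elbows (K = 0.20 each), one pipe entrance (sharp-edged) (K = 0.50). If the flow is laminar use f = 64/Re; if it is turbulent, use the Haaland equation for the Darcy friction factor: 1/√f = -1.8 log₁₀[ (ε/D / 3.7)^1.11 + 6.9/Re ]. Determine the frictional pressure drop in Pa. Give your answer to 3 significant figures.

Reynolds number Re = ρVD/μ = 0.661 · 0.86 · 0.353 / 1.27e-05 = 1.58e+04.
Re > 4000 → turbulent. Relative roughness ε/D = 8.9e-05/0.353 = 0.000252. Haaland: 1/√f = -1.8 log₁₀[(0.000252/3.7)^1.11 + 6.9/1.58e+04] = -1.8 log₁₀[2.37e-05 + 0.000437] = 6.006, so f = 0.02772.
Total minor-loss coefficient ΣK = 2·1.5 + 2·0.2 + 1·0.5 = 3.9.
ΔP = [f·L/D + ΣK]·(ρV²/2) = [0.02772·2100/0.353 + 3.9]·(0.661·0.86²/2) = [164.9 + 3.9]·0.2444 = 41.26 Pa.

ΔP ≈ 41.3 Pa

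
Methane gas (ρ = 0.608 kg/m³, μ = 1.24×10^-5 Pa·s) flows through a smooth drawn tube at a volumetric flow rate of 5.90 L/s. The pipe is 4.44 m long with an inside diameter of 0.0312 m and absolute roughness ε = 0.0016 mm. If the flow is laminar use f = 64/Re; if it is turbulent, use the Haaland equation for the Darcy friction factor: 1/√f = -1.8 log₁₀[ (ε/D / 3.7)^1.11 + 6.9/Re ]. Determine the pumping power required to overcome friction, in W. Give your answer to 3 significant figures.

Q = 5.90 L/s = 5.90/1000 = 0.0059 m³/s.
Cross-sectional area A = πD²/4 = π(0.0312)²/4 = 0.0007645 m²; mean velocity V = Q/A = 0.0059/0.0007645 = 7.717 m/s.
Reynolds number Re = ρVD/μ = 0.608 · 7.717 · 0.0312 / 1.24e-05 = 1.181e+04.
Re > 4000 → turbulent. Relative roughness ε/D = 1.6e-06/0.0312 = 5.13e-05. Haaland: 1/√f = -1.8 log₁₀[(5.13e-05/3.7)^1.11 + 6.9/1.181e+04] = -1.8 log₁₀[4.05e-06 + 0.000584] = 5.814, so f = 0.02958.
Darcy-Weisbach: ΔP = f(L/D)(ρV²/2) = 0.02958·(4.44/0.0312)·(0.608·7.717²/2) = 0.02958·142.3·18.1 = 76.21 Pa.
Pumping power P = QΔP = 0.0059·76.21 = 0.4496 W = 0.450 W.

P ≈ 0.450 W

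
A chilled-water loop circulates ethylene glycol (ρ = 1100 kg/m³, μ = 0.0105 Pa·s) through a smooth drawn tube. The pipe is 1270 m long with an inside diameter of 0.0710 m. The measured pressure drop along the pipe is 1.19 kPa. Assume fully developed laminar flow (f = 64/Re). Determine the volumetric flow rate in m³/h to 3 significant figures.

Q ≈ 0.200 m³/h

For laminar flow, f = 64/Re with Re = ρVD/μ, so Darcy-Weisbach reduces to ΔP = 32μLV/D². Solving for V: V = ΔP·D²/(32μL) = 1190·(0.071)²/(32·0.0105·1270) = 0.01406 m/s.
Check: Re = ρVD/μ = 1100·0.01406·0.071/0.0105 = 104.6 < 2300, so the laminar assumption holds.
Q = V·A = 0.01406·(π/4·0.071²) = 5.566e-05 m³/s = 0.200 m³/h.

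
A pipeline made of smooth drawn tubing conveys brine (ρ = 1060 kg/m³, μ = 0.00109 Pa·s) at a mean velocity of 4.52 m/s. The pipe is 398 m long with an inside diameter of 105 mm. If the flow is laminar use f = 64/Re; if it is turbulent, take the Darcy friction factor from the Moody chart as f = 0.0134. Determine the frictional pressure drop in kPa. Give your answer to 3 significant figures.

Reynolds number Re = ρVD/μ = 1060 · 4.52 · 0.105 / 0.00109 = 4.615e+05.
Re > 4000 → turbulent; use the Moody-chart value f = 0.0134.
Darcy-Weisbach: ΔP = f(L/D)(ρV²/2) = 0.0134·(398/0.105)·(1060·4.52²/2) = 0.0134·3790·1.083e+04 = 5.5e+05 Pa.
ΔP = 5.5e+05 Pa = 550 kPa.

ΔP ≈ 550 kPa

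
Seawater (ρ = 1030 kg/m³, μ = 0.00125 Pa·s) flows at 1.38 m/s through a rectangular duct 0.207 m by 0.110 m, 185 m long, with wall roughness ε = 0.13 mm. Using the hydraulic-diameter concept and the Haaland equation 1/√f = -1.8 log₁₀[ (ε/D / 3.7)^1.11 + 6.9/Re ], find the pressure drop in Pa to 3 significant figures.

Hydraulic diameter D_h = 4A/P = 4·(0.207·0.11)/(2·(0.207+0.11)) = 0.09108/0.634 = 0.1437 m.
Re = ρVD_h/μ = 1030·1.38·0.1437/0.00125 = 1.634e+05.
ε/D_h = 0.00013/0.1437 = 0.000905; Haaland gives 1/√f = -1.8 log₁₀[9.8e-05+4.22e-05] = 6.936, so f = 0.02079.
ΔP = f(L/D_h)(ρV²/2) = 0.02079·185/0.1437·980.8 = 2.626e+04 Pa.

ΔP ≈ 26300 Pa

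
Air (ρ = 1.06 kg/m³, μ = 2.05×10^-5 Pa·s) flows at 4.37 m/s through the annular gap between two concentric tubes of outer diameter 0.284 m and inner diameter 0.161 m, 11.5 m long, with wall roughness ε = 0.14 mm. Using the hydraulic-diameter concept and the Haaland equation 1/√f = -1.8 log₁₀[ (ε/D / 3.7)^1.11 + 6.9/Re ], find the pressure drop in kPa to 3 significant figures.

ΔP ≈ 0.0249 kPa

Hydraulic diameter D_h = 4A/P = D_o - D_i = 0.284 - 0.161 = 0.123 m.
Re = ρVD_h/μ = 1.06·4.37·0.123/2.05e-05 = 2.779e+04.
ε/D_h = 0.00014/0.123 = 0.00114; Haaland gives 1/√f = -1.8 log₁₀[0.000126+0.000248] = 6.167, so f = 0.02629.
ΔP = f(L/D_h)(ρV²/2) = 0.02629·11.5/0.123·10.12 = 24.88 Pa.
ΔP = 0.0249 kPa.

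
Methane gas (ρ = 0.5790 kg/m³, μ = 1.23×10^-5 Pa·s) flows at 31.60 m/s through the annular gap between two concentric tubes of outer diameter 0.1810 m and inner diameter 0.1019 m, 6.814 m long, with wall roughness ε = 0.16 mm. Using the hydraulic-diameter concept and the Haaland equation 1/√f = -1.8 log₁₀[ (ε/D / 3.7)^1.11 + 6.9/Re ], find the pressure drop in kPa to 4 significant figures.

Hydraulic diameter D_h = 4A/P = D_o - D_i = 0.181 - 0.1019 = 0.0791 m.
Re = ρVD_h/μ = 0.579·31.6·0.0791/1.23e-05 = 1.177e+05.
ε/D_h = 0.00016/0.0791 = 0.00202; Haaland gives 1/√f = -1.8 log₁₀[0.000239+5.86e-05] = 6.347, so f = 0.02483.
ΔP = f(L/D_h)(ρV²/2) = 0.02483·6.814/0.0791·289.1 = 618.2 Pa.
ΔP = 0.6182 kPa.

ΔP ≈ 0.6182 kPa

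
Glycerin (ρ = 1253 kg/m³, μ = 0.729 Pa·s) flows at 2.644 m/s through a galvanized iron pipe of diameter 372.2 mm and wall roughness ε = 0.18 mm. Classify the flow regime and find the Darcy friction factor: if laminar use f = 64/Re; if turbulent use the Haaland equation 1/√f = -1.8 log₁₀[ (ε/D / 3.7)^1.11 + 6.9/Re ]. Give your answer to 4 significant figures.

Re = ρVD/μ = 1253·2.644·0.3722/0.729 = 1691.
Re < 2300 → laminar, so f = 64/Re = 0.03784 (roughness is irrelevant in laminar flow).

f ≈ 0.03784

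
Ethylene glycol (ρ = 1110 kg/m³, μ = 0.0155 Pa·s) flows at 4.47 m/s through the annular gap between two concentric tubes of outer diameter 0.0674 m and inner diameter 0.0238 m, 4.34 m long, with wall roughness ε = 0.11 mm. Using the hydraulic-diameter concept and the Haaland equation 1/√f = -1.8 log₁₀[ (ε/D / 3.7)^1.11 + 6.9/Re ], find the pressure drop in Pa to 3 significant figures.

ΔP ≈ 35500 Pa

Hydraulic diameter D_h = 4A/P = D_o - D_i = 0.0674 - 0.0238 = 0.0436 m.
Re = ρVD_h/μ = 1110·4.47·0.0436/0.0155 = 1.396e+04.
ε/D_h = 0.00011/0.0436 = 0.00252; Haaland gives 1/√f = -1.8 log₁₀[0.000306+0.000494] = 5.574, so f = 0.03218.
ΔP = f(L/D_h)(ρV²/2) = 0.03218·4.34/0.0436·1.109e+04 = 3.553e+04 Pa.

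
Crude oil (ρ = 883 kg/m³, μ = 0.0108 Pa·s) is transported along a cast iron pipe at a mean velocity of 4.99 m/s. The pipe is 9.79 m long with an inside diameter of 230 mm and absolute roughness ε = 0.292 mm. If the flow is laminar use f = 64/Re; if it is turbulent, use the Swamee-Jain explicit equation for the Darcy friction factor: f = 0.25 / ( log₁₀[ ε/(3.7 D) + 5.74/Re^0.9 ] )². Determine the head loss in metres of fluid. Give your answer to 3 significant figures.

Reynolds number Re = ρVD/μ = 883 · 4.99 · 0.23 / 0.0108 = 9.384e+04.
Re > 4000 → turbulent. Relative roughness ε/D = 0.000292/0.23 = 0.00127. Swamee-Jain: f = 0.25/(log₁₀[0.00127/3.7 + 5.74/9.384e+04^0.9])² = 0.25/(log₁₀[0.000343 + 0.000192])² = 0.25/(-3.271)² = 0.02336.
Darcy-Weisbach: ΔP = f(L/D)(ρV²/2) = 0.02336·(9.79/0.23)·(883·4.99²/2) = 0.02336·42.57·1.099e+04 = 1.093e+04 Pa.
Head loss h_f = ΔP/(ρg) = 1.093e+04/(883·9.81) = 1.26 m.

h_f ≈ 1.26 m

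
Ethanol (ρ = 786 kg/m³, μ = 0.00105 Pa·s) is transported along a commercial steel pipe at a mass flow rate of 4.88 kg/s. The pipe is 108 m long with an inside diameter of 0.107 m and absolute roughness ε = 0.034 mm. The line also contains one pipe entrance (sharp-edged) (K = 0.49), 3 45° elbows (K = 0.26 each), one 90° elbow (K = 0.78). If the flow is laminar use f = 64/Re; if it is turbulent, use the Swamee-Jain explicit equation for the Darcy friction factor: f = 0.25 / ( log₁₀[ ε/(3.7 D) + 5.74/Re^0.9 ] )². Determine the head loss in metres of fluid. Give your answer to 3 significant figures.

A = πD²/4 = π(0.107)²/4 = 0.008992 m²; mean velocity V = ṁ/(ρA) = 4.88/(786 · 0.008992) = 0.6905 m/s.
Reynolds number Re = ρVD/μ = 786 · 0.6905 · 0.107 / 0.00105 = 5.53e+04.
Re > 4000 → turbulent. Relative roughness ε/D = 3.4e-05/0.107 = 0.000318. Swamee-Jain: f = 0.25/(log₁₀[0.000318/3.7 + 5.74/5.53e+04^0.9])² = 0.25/(log₁₀[8.59e-05 + 0.000309])² = 0.25/(-3.403)² = 0.02159.
Total minor-loss coefficient ΣK = 1·0.49 + 3·0.26 + 1·0.78 = 2.05.
ΔP = [f·L/D + ΣK]·(ρV²/2) = [0.02159·108/0.107 + 2.05]·(786·0.6905²/2) = [21.79 + 2.05]·187.4 = 4466 Pa.
Head loss h_f = ΔP/(ρg) = 4466/(786·9.81) = 0.579 m.

h_f ≈ 0.579 m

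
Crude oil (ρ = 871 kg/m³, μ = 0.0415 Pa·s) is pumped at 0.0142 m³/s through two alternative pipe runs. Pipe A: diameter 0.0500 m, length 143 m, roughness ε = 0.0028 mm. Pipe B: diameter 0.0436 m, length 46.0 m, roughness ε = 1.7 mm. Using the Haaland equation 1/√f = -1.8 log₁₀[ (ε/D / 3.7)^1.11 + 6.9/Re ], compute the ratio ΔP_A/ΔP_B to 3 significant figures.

ΔP_A/ΔP_B ≈ 0.780

Pipe A: V = Q/A = 0.0142/0.001963 = 7.232 m/s; Re = 7589; ε/D = 5.6e-05; Haaland → f = 0.03341; ΔP_A = f(L/D)(ρV²/2) = 2.177e+06 Pa.
Pipe B: V = Q/A = 0.0142/0.001493 = 9.511 m/s; Re = 8703; ε/D = 0.039; Haaland → f = 0.06715; ΔP_B = f(L/D)(ρV²/2) = 2.791e+06 Pa.
ΔP_A/ΔP_B = 2.177e+06/2.791e+06 = 0.780.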